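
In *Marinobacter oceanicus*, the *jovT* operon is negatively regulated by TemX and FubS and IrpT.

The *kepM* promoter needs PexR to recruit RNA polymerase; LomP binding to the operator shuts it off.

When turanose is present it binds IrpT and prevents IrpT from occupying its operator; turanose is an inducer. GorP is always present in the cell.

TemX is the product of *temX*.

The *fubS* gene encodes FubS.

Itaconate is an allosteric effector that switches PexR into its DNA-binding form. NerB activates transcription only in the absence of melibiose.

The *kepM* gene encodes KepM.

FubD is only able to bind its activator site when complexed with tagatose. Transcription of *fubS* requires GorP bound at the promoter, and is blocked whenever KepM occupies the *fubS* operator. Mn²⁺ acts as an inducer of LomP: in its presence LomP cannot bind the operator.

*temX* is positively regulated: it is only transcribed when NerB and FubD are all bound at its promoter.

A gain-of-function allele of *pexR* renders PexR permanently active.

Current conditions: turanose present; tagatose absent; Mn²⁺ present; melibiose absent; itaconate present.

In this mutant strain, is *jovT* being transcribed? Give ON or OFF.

Melibiose is absent, so NerB is active.
Tagatose is absent, so FubD is inactive.
Required activator FubD is absent, so *temX* is not transcribed.
So TemX is not produced.
GorP is produced constitutively and is active.
Mn²⁺ is present, so LomP is inactive.
PexR is constitutively active in this strain.
No repressor is bound and PexR is active, so *kepM* is transcribed.
So KepM is produced and active.
With repressor KepM bound, *fubS* is not transcribed.
So FubS is not produced.
Turanose is present, so IrpT is inactive.
With no repressor bound, *jovT* is transcribed.

ON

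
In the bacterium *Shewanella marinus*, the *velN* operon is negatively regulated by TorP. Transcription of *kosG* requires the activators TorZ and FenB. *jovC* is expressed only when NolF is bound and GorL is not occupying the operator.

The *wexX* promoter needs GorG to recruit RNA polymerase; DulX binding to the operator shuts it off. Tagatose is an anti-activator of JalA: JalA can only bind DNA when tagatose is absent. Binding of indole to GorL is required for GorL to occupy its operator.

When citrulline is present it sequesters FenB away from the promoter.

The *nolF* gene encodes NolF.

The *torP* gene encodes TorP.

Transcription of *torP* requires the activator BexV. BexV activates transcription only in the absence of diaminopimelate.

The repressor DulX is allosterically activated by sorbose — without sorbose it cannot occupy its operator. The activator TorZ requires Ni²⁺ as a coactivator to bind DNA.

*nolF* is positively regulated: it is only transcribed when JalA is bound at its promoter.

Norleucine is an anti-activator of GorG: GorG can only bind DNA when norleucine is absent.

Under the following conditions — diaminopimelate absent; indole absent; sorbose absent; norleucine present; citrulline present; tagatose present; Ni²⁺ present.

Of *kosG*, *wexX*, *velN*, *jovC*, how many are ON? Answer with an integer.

Ni²⁺ is present, so TorZ is active.
Citrulline is present, so FenB is inactive.
Required activator FenB is absent, so *kosG* is not transcribed.
→ *kosG* is OFF.
Sorbose is absent, so DulX is inactive.
Norleucine is present, so GorG is inactive.
Required activator GorG is absent, so *wexX* is not transcribed.
→ *wexX* is OFF.
Diaminopimelate is absent, so BexV is active.
No repressor is bound and BexV is active, so *torP* is transcribed.
So TorP is produced and active.
With repressor TorP bound, *velN* is not transcribed.
→ *velN* is OFF.
Tagatose is present, so JalA is inactive.
Required activator JalA is absent, so *nolF* is not transcribed.
So NolF is not produced.
Indole is absent, so GorL is inactive.
Required activator NolF is absent, so *jovC* is not transcribed.
→ *jovC* is OFF.
0 of the 4 genes are transcribed.

0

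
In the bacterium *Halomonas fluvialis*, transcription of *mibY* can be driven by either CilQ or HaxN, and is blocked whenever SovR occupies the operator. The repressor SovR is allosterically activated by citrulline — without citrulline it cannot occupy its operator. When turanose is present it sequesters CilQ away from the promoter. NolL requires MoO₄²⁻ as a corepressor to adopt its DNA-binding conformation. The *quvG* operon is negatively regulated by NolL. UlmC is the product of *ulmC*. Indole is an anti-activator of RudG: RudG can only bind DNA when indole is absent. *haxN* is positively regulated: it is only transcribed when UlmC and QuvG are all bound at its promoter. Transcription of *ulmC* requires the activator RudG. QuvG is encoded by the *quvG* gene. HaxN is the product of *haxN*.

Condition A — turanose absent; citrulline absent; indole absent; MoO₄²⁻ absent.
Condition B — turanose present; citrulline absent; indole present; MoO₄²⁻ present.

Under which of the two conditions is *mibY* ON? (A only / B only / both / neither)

Condition A:
Turanose is absent, so CilQ is active.
Citrulline is absent, so SovR is inactive.
Indole is absent, so RudG is active.
No repressor is bound and RudG is active, so *ulmC* is transcribed.
So UlmC is produced and active.
MoO₄²⁻ is absent, so NolL is inactive.
With no repressor bound, *quvG* is transcribed.
So QuvG is produced and active.
No repressor is bound and UlmC and QuvG are active, so *haxN* is transcribed.
So HaxN is produced and active.
Activator CilQ is present, so *mibY* is transcribed.
→ *mibY* is ON in A.
Condition B:
Turanose is present, so CilQ is inactive.
Citrulline is absent, so SovR is inactive.
Indole is present, so RudG is inactive.
Required activator RudG is absent, so *ulmC* is not transcribed.
So UlmC is not produced.
MoO₄²⁻ is present, so NolL is active.
With repressor NolL bound, *quvG* is not transcribed.
So QuvG is not produced.
Required activator UlmC is absent, so *haxN* is not transcribed.
So HaxN is not produced.
No activator is available at the *mibY* promoter, so *mibY* is not transcribed.
→ *mibY* is OFF in B.

A only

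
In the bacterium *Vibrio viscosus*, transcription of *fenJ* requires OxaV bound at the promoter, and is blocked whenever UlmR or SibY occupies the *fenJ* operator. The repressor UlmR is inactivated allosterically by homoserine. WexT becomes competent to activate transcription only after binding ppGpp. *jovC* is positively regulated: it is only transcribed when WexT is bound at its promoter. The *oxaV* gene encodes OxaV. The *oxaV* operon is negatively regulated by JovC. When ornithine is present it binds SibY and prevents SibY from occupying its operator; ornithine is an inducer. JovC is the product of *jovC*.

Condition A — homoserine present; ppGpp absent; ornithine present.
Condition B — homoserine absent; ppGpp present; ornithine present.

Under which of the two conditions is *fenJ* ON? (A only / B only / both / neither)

A only

Condition A:
Homoserine is present, so UlmR is inactive.
ppGpp is absent, so WexT is inactive.
Required activator WexT is absent, so *jovC* is not transcribed.
So JovC is not produced.
With no repressor bound, *oxaV* is transcribed.
So OxaV is produced and active.
Ornithine is present, so SibY is inactive.
No repressor is bound and OxaV is active, so *fenJ* is transcribed.
→ *fenJ* is ON in A.
Condition B:
Homoserine is absent, so UlmR is active.
ppGpp is present, so WexT is active.
No repressor is bound and WexT is active, so *jovC* is transcribed.
So JovC is produced and active.
With repressor JovC bound, *oxaV* is not transcribed.
So OxaV is not produced.
Ornithine is present, so SibY is inactive.
With repressor UlmR bound, *fenJ* is not transcribed.
→ *fenJ* is OFF in B.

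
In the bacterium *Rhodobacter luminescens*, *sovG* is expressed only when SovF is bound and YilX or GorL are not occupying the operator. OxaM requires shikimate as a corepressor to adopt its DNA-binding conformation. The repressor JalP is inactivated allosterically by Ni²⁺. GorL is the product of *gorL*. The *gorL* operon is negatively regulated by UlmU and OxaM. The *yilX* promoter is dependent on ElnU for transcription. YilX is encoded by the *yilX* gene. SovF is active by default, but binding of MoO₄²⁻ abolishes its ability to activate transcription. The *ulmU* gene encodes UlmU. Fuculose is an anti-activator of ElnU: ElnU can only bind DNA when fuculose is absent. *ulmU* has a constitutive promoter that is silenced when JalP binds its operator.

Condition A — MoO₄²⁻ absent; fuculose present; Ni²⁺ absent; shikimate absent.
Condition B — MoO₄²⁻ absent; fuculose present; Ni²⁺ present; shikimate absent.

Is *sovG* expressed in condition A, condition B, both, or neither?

Condition A:
MoO₄²⁻ is absent, so SovF is active.
Fuculose is present, so ElnU is inactive.
Required activator ElnU is absent, so *yilX* is not transcribed.
So YilX is not produced.
Ni²⁺ is absent, so JalP is active.
With repressor JalP bound, *ulmU* is not transcribed.
So UlmU is not produced.
Shikimate is absent, so OxaM is inactive.
With no repressor bound, *gorL* is transcribed.
So GorL is produced and active.
With repressor GorL bound, *sovG* is not transcribed.
→ *sovG* is OFF in A.
Condition B:
MoO₄²⁻ is absent, so SovF is active.
Fuculose is present, so ElnU is inactive.
Required activator ElnU is absent, so *yilX* is not transcribed.
So YilX is not produced.
Ni²⁺ is present, so JalP is inactive.
With no repressor bound, *ulmU* is transcribed.
So UlmU is produced and active.
Shikimate is absent, so OxaM is inactive.
With repressor UlmU bound, *gorL* is not transcribed.
So GorL is not produced.
No repressor is bound and SovF is active, so *sovG* is transcribed.
→ *sovG* is ON in B.

B only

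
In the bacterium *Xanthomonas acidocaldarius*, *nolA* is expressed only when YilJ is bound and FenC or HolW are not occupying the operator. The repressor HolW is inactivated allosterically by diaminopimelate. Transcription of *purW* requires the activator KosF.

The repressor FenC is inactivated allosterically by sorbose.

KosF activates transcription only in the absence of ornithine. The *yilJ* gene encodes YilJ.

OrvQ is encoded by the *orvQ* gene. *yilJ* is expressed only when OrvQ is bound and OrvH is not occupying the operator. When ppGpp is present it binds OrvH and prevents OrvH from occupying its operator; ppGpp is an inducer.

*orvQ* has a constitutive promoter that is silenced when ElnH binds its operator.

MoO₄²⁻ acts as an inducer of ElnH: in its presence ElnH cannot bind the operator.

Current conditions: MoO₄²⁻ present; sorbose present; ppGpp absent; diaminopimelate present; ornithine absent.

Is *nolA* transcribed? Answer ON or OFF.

OFF

MoO₄²⁻ is present, so ElnH is inactive.
With no repressor bound, *orvQ* is transcribed.
So OrvQ is produced and active.
ppGpp is absent, so OrvH is active.
With repressor OrvH bound, *yilJ* is not transcribed.
So YilJ is not produced.
Sorbose is present, so FenC is inactive.
Diaminopimelate is present, so HolW is inactive.
Required activator YilJ is absent, so *nolA* is not transcribed.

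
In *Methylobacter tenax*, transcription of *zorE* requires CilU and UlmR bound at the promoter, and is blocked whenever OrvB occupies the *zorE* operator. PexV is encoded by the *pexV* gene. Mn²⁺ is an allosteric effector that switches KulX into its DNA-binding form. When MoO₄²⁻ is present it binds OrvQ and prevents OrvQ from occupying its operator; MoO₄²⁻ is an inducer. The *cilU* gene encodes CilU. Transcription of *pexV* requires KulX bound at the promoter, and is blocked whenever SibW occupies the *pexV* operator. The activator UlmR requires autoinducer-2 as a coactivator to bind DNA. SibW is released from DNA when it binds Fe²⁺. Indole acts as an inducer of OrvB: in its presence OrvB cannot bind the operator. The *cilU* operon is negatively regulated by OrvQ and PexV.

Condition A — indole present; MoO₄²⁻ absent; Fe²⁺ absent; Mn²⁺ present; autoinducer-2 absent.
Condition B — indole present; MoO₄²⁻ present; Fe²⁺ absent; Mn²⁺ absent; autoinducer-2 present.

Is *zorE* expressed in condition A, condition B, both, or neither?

Condition A:
Indole is present, so OrvB is inactive.
MoO₄²⁻ is absent, so OrvQ is active.
Fe²⁺ is absent, so SibW is active.
Mn²⁺ is present, so KulX is active.
With repressor SibW bound, *pexV* is not transcribed.
So PexV is not produced.
With repressor OrvQ bound, *cilU* is not transcribed.
So CilU is not produced.
Autoinducer-2 is absent, so UlmR is inactive.
Required activator CilU is absent, so *zorE* is not transcribed.
→ *zorE* is OFF in A.
Condition B:
Indole is present, so OrvB is inactive.
MoO₄²⁻ is present, so OrvQ is inactive.
Fe²⁺ is absent, so SibW is active.
Mn²⁺ is absent, so KulX is inactive.
With repressor SibW bound, *pexV* is not transcribed.
So PexV is not produced.
With no repressor bound, *cilU* is transcribed.
So CilU is produced and active.
Autoinducer-2 is present, so UlmR is active.
No repressor is bound and CilU and UlmR are active, so *zorE* is transcribed.
→ *zorE* is ON in B.

B only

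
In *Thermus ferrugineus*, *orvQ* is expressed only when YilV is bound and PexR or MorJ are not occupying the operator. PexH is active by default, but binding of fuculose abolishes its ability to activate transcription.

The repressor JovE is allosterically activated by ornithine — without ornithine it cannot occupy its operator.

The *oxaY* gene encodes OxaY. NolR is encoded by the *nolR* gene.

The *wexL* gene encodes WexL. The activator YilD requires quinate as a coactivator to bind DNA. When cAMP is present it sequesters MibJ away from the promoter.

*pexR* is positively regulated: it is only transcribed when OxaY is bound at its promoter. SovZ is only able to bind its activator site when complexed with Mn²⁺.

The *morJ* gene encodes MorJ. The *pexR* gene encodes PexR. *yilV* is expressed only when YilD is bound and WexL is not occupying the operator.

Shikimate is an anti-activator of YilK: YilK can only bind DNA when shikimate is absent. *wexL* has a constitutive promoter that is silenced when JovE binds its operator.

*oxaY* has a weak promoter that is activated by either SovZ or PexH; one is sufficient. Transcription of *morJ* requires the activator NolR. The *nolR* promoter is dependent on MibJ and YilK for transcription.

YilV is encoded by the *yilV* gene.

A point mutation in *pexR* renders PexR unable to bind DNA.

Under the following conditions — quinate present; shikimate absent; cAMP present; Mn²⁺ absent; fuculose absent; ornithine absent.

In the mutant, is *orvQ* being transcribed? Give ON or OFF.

OFF

Quinate is present, so YilD is active.
Ornithine is absent, so JovE is inactive.
With no repressor bound, *wexL* is transcribed.
So WexL is produced and active.
With repressor WexL bound, *yilV* is not transcribed.
So YilV is not produced.
PexR is non-functional in this strain, so it has no effect.
cAMP is present, so MibJ is inactive.
Shikimate is absent, so YilK is active.
Required activator MibJ is absent, so *nolR* is not transcribed.
So NolR is not produced.
Required activator NolR is absent, so *morJ* is not transcribed.
So MorJ is not produced.
Required activator YilV is absent, so *orvQ* is not transcribed.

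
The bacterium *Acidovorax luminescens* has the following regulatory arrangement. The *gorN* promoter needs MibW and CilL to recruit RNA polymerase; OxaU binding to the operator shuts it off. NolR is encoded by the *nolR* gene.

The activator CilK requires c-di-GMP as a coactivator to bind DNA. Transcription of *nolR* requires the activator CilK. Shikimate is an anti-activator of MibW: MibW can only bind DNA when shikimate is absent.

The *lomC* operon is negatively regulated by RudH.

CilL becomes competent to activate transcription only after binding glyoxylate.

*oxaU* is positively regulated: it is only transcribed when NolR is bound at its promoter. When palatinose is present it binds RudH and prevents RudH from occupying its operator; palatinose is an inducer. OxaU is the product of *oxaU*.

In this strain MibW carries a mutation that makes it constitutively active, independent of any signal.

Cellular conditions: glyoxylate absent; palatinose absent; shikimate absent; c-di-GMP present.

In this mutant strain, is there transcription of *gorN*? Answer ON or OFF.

OFF

MibW is constitutively active in this strain.
c-di-GMP is present, so CilK is active.
No repressor is bound and CilK is active, so *nolR* is transcribed.
So NolR is produced and active.
No repressor is bound and NolR is active, so *oxaU* is transcribed.
So OxaU is produced and active.
Glyoxylate is absent, so CilL is inactive.
With repressor OxaU bound, *gorN* is not transcribed.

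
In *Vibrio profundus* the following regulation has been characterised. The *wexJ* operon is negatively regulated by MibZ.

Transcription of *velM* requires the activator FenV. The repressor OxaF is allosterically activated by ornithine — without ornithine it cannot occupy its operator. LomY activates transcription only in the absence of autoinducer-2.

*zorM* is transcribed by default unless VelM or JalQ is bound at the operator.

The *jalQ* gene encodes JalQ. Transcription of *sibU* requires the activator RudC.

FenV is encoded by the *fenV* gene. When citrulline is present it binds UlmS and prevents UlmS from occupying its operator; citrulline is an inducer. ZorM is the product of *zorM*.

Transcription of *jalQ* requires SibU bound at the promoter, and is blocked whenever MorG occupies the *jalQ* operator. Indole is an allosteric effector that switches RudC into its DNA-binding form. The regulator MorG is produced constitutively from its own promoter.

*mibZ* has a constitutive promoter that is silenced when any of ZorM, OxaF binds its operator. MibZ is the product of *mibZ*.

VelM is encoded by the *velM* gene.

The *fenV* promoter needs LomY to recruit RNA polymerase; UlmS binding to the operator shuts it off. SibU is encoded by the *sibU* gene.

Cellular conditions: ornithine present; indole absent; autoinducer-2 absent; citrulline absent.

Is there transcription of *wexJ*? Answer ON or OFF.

Citrulline is absent, so UlmS is active.
Autoinducer-2 is absent, so LomY is active.
With repressor UlmS bound, *fenV* is not transcribed.
So FenV is not produced.
Required activator FenV is absent, so *velM* is not transcribed.
So VelM is not produced.
MorG is produced constitutively and is active.
Indole is absent, so RudC is inactive.
Required activator RudC is absent, so *sibU* is not transcribed.
So SibU is not produced.
With repressor MorG bound, *jalQ* is not transcribed.
So JalQ is not produced.
With no repressor bound, *zorM* is transcribed.
So ZorM is produced and active.
Ornithine is present, so OxaF is active.
With repressor ZorM bound, *mibZ* is not transcribed.
So MibZ is not produced.
With no repressor bound, *wexJ* is transcribed.

ON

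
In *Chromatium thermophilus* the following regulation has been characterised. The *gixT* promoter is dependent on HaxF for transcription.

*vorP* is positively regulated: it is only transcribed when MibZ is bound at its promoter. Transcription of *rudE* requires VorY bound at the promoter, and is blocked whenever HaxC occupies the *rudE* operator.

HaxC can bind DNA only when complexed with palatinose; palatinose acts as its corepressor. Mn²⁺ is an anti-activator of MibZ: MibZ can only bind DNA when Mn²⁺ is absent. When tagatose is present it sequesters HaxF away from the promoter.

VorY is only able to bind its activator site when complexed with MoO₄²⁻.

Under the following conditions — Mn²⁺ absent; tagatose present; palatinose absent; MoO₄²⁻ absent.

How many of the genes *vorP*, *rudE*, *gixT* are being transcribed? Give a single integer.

1

Mn²⁺ is absent, so MibZ is active.
No repressor is bound and MibZ is active, so *vorP* is transcribed.
→ *vorP* is ON.
MoO₄²⁻ is absent, so VorY is inactive.
Palatinose is absent, so HaxC is inactive.
Required activator VorY is absent, so *rudE* is not transcribed.
→ *rudE* is OFF.
Tagatose is present, so HaxF is inactive.
Required activator HaxF is absent, so *gixT* is not transcribed.
→ *gixT* is OFF.
1 of the 3 genes is transcribed.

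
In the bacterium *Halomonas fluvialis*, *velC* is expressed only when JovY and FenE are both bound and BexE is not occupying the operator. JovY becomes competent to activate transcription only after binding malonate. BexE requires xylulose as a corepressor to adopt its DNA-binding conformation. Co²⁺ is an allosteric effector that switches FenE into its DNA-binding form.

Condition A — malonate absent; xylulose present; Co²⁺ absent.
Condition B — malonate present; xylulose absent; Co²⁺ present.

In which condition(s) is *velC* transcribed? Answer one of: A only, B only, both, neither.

Condition A:
Malonate is absent, so JovY is inactive.
Xylulose is present, so BexE is active.
Co²⁺ is absent, so FenE is inactive.
With repressor BexE bound, *velC* is not transcribed.
→ *velC* is OFF in A.
Condition B:
Malonate is present, so JovY is active.
Xylulose is absent, so BexE is inactive.
Co²⁺ is present, so FenE is active.
No repressor is bound and JovY and FenE are active, so *velC* is transcribed.
→ *velC* is ON in B.

B only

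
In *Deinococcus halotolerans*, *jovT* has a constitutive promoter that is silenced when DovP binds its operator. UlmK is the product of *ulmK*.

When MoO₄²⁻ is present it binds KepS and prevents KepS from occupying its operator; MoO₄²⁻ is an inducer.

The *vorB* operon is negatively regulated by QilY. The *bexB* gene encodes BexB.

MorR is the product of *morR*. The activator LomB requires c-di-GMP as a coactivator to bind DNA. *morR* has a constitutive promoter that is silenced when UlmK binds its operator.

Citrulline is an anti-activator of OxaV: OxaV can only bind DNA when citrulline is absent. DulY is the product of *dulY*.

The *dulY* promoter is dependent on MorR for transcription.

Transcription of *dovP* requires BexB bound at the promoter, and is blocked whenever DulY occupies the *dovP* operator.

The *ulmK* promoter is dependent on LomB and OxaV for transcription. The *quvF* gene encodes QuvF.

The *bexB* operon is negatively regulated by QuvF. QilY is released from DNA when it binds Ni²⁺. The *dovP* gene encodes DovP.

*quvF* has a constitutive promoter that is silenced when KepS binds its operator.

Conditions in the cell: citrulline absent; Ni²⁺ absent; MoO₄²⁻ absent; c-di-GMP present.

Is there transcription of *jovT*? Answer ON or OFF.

c-di-GMP is present, so LomB is active.
Citrulline is absent, so OxaV is active.
No repressor is bound and LomB and OxaV are active, so *ulmK* is transcribed.
So UlmK is produced and active.
With repressor UlmK bound, *morR* is not transcribed.
So MorR is not produced.
Required activator MorR is absent, so *dulY* is not transcribed.
So DulY is not produced.
MoO₄²⁻ is absent, so KepS is active.
With repressor KepS bound, *quvF* is not transcribed.
So QuvF is not produced.
With no repressor bound, *bexB* is transcribed.
So BexB is produced and active.
No repressor is bound and BexB is active, so *dovP* is transcribed.
So DovP is produced and active.
With repressor DovP bound, *jovT* is not transcribed.

OFF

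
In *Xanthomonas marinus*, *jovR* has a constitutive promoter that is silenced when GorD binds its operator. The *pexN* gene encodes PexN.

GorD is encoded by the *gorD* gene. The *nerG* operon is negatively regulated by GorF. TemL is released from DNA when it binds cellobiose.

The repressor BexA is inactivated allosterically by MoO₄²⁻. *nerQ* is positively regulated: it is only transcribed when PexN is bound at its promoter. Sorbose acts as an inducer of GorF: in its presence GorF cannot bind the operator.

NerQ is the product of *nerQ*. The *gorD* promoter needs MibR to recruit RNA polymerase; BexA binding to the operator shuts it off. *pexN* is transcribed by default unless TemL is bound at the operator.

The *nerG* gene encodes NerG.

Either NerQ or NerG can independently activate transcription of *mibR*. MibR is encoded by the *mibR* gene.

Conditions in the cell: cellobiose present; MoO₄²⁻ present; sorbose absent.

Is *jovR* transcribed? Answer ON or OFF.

OFF

Cellobiose is present, so TemL is inactive.
With no repressor bound, *pexN* is transcribed.
So PexN is produced and active.
No repressor is bound and PexN is active, so *nerQ* is transcribed.
So NerQ is produced and active.
Sorbose is absent, so GorF is active.
With repressor GorF bound, *nerG* is not transcribed.
So NerG is not produced.
Activator NerQ is present, so *mibR* is transcribed.
So MibR is produced and active.
MoO₄²⁻ is present, so BexA is inactive.
No repressor is bound and MibR is active, so *gorD* is transcribed.
So GorD is produced and active.
With repressor GorD bound, *jovR* is not transcribed.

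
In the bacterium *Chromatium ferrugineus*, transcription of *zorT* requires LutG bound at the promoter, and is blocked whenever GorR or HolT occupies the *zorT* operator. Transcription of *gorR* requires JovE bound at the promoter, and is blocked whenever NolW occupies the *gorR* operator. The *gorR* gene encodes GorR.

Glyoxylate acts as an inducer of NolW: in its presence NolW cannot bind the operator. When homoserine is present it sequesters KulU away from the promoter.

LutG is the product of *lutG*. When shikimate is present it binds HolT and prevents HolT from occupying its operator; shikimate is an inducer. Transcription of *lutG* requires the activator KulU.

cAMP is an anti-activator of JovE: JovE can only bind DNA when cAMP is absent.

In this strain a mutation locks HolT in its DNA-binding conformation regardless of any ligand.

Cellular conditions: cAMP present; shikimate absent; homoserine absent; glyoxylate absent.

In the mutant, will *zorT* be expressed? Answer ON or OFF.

OFF

Homoserine is absent, so KulU is active.
No repressor is bound and KulU is active, so *lutG* is transcribed.
So LutG is produced and active.
Glyoxylate is absent, so NolW is active.
cAMP is present, so JovE is inactive.
With repressor NolW bound, *gorR* is not transcribed.
So GorR is not produced.
HolT is constitutively active in this strain.
With repressor HolT bound, *zorT* is not transcribed.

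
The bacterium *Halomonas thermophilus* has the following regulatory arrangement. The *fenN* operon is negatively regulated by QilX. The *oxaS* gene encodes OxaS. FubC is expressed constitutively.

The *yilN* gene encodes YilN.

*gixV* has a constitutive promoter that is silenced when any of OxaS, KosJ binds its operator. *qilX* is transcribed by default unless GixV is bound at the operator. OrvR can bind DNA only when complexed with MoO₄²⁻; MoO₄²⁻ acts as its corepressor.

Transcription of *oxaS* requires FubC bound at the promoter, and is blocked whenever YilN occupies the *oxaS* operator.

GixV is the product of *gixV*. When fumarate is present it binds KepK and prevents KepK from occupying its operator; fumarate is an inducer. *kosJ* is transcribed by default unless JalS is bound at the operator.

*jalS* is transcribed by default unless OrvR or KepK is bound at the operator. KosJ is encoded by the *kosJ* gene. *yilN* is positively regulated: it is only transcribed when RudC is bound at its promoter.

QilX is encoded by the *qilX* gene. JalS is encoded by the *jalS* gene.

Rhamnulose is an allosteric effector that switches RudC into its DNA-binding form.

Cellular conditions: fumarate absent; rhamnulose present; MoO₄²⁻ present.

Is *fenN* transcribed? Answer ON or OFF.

Rhamnulose is present, so RudC is active.
No repressor is bound and RudC is active, so *yilN* is transcribed.
So YilN is produced and active.
FubC is produced constitutively and is active.
With repressor YilN bound, *oxaS* is not transcribed.
So OxaS is not produced.
MoO₄²⁻ is present, so OrvR is active.
Fumarate is absent, so KepK is active.
With repressor OrvR bound, *jalS* is not transcribed.
So JalS is not produced.
With no repressor bound, *kosJ* is transcribed.
So KosJ is produced and active.
With repressor KosJ bound, *gixV* is not transcribed.
So GixV is not produced.
With no repressor bound, *qilX* is transcribed.
So QilX is produced and active.
With repressor QilX bound, *fenN* is not transcribed.

OFF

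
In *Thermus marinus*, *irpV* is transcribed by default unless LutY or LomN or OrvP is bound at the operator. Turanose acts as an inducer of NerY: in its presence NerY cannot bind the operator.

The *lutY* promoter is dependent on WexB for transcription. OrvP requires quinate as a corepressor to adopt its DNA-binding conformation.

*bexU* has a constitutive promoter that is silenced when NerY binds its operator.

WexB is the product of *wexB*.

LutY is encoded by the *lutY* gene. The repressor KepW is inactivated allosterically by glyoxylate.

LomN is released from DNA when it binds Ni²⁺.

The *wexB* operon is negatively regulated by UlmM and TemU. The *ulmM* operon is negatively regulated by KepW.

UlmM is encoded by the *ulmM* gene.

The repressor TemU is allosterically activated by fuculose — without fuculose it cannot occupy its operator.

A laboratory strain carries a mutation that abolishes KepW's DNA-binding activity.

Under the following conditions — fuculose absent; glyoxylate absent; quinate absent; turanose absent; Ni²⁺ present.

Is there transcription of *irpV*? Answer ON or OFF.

ON

KepW is non-functional in this strain, so it has no effect.
With no repressor bound, *ulmM* is transcribed.
So UlmM is produced and active.
Fuculose is absent, so TemU is inactive.
With repressor UlmM bound, *wexB* is not transcribed.
So WexB is not produced.
Required activator WexB is absent, so *lutY* is not transcribed.
So LutY is not produced.
Ni²⁺ is present, so LomN is inactive.
Quinate is absent, so OrvP is inactive.
With no repressor bound, *irpV* is transcribed.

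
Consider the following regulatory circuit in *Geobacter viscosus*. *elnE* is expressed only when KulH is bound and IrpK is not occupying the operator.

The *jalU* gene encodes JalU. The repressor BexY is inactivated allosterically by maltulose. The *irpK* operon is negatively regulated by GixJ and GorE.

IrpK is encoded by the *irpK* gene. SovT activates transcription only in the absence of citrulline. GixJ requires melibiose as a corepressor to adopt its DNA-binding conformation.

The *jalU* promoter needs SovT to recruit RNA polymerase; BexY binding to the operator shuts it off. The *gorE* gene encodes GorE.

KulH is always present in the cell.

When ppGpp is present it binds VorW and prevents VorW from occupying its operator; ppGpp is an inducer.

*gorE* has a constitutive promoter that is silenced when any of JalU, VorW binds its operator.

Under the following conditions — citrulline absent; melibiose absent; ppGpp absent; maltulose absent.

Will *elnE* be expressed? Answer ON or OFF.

Melibiose is absent, so GixJ is inactive.
Citrulline is absent, so SovT is active.
Maltulose is absent, so BexY is active.
With repressor BexY bound, *jalU* is not transcribed.
So JalU is not produced.
ppGpp is absent, so VorW is active.
With repressor VorW bound, *gorE* is not transcribed.
So GorE is not produced.
With no repressor bound, *irpK* is transcribed.
So IrpK is produced and active.
KulH is produced constitutively and is active.
With repressor IrpK bound, *elnE* is not transcribed.

OFF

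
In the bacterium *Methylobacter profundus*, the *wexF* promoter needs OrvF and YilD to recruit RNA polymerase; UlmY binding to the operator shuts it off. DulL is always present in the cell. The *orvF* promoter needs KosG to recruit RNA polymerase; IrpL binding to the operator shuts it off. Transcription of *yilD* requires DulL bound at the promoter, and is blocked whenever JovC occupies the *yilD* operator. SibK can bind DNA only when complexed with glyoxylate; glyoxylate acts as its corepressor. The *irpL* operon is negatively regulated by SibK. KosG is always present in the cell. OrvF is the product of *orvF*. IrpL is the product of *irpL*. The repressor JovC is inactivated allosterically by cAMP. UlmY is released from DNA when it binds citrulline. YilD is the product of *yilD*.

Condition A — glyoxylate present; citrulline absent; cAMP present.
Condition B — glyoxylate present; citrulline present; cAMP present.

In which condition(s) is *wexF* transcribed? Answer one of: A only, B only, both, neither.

Condition A:
Glyoxylate is present, so SibK is active.
With repressor SibK bound, *irpL* is not transcribed.
So IrpL is not produced.
KosG is produced constitutively and is active.
No repressor is bound and KosG is active, so *orvF* is transcribed.
So OrvF is produced and active.
Citrulline is absent, so UlmY is active.
DulL is produced constitutively and is active.
cAMP is present, so JovC is inactive.
No repressor is bound and DulL is active, so *yilD* is transcribed.
So YilD is produced and active.
With repressor UlmY bound, *wexF* is not transcribed.
→ *wexF* is OFF in A.
Condition B:
Glyoxylate is present, so SibK is active.
With repressor SibK bound, *irpL* is not transcribed.
So IrpL is not produced.
KosG is produced constitutively and is active.
No repressor is bound and KosG is active, so *orvF* is transcribed.
So OrvF is produced and active.
Citrulline is present, so UlmY is inactive.
DulL is produced constitutively and is active.
cAMP is present, so JovC is inactive.
No repressor is bound and DulL is active, so *yilD* is transcribed.
So YilD is produced and active.
No repressor is bound and OrvF and YilD are active, so *wexF* is transcribed.
→ *wexF* is ON in B.

B only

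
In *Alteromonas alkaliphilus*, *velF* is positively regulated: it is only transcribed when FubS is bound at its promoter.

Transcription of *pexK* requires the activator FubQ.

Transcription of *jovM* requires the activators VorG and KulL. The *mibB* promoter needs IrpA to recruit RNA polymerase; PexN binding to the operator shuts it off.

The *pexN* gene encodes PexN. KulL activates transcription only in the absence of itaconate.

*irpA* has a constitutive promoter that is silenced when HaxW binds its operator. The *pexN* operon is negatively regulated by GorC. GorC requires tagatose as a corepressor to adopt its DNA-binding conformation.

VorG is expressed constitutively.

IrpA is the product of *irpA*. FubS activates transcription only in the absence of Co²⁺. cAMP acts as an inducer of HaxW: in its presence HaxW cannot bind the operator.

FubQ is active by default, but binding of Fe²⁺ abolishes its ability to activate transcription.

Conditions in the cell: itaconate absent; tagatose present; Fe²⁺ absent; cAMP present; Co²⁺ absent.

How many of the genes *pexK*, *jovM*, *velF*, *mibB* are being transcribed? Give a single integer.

4

Fe²⁺ is absent, so FubQ is active.
No repressor is bound and FubQ is active, so *pexK* is transcribed.
→ *pexK* is ON.
VorG is produced constitutively and is active.
Itaconate is absent, so KulL is active.
No repressor is bound and VorG and KulL are active, so *jovM* is transcribed.
→ *jovM* is ON.
Co²⁺ is absent, so FubS is active.
No repressor is bound and FubS is active, so *velF* is transcribed.
→ *velF* is ON.
Tagatose is present, so GorC is active.
With repressor GorC bound, *pexN* is not transcribed.
So PexN is not produced.
cAMP is present, so HaxW is inactive.
With no repressor bound, *irpA* is transcribed.
So IrpA is produced and active.
No repressor is bound and IrpA is active, so *mibB* is transcribed.
→ *mibB* is ON.
4 of the 4 genes are transcribed.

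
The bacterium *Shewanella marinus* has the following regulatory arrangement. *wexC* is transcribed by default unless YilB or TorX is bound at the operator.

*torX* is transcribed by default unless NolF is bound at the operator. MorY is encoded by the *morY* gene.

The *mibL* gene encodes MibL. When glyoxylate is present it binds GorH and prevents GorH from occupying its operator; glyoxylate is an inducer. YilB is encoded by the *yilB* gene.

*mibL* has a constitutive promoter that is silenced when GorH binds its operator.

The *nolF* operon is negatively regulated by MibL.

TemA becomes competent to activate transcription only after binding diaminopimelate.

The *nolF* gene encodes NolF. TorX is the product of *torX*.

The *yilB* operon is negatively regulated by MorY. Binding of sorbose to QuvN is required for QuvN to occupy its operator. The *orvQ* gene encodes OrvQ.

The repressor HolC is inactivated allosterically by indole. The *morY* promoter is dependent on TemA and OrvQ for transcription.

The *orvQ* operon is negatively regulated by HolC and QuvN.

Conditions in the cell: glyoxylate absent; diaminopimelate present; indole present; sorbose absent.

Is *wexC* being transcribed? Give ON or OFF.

ON

Diaminopimelate is present, so TemA is active.
Indole is present, so HolC is inactive.
Sorbose is absent, so QuvN is inactive.
With no repressor bound, *orvQ* is transcribed.
So OrvQ is produced and active.
No repressor is bound and TemA and OrvQ are active, so *morY* is transcribed.
So MorY is produced and active.
With repressor MorY bound, *yilB* is not transcribed.
So YilB is not produced.
Glyoxylate is absent, so GorH is active.
With repressor GorH bound, *mibL* is not transcribed.
So MibL is not produced.
With no repressor bound, *nolF* is transcribed.
So NolF is produced and active.
With repressor NolF bound, *torX* is not transcribed.
So TorX is not produced.
With no repressor bound, *wexC* is transcribed.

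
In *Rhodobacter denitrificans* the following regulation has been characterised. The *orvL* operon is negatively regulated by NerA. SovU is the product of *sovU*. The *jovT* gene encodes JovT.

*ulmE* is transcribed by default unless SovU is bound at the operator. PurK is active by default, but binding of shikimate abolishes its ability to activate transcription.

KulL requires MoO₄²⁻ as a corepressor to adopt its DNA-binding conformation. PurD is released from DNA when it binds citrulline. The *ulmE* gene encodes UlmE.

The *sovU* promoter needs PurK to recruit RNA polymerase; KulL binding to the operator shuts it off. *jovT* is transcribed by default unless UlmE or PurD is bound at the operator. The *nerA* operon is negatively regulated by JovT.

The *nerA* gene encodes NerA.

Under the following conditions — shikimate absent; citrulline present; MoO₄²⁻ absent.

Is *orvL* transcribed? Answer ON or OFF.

ON

MoO₄²⁻ is absent, so KulL is inactive.
Shikimate is absent, so PurK is active.
No repressor is bound and PurK is active, so *sovU* is transcribed.
So SovU is produced and active.
With repressor SovU bound, *ulmE* is not transcribed.
So UlmE is not produced.
Citrulline is present, so PurD is inactive.
With no repressor bound, *jovT* is transcribed.
So JovT is produced and active.
With repressor JovT bound, *nerA* is not transcribed.
So NerA is not produced.
With no repressor bound, *orvL* is transcribed.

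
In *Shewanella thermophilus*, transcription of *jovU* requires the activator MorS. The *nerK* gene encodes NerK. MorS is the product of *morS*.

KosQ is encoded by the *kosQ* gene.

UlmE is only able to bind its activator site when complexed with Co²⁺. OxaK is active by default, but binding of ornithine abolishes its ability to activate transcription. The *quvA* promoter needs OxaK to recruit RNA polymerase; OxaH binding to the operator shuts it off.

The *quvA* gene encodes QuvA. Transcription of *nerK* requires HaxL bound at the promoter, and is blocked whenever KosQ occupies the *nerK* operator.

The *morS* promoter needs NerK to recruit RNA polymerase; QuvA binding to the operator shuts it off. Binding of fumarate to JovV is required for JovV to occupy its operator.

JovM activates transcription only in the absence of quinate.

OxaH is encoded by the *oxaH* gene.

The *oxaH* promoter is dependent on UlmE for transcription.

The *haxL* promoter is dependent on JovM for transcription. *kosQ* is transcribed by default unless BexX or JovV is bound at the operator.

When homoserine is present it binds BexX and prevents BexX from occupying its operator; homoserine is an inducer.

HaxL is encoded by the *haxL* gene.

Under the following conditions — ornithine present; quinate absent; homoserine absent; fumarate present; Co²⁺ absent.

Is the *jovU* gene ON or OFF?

ON

Quinate is absent, so JovM is active.
No repressor is bound and JovM is active, so *haxL* is transcribed.
So HaxL is produced and active.
Homoserine is absent, so BexX is active.
Fumarate is present, so JovV is active.
With repressor BexX bound, *kosQ* is not transcribed.
So KosQ is not produced.
No repressor is bound and HaxL is active, so *nerK* is transcribed.
So NerK is produced and active.
Co²⁺ is absent, so UlmE is inactive.
Required activator UlmE is absent, so *oxaH* is not transcribed.
So OxaH is not produced.
Ornithine is present, so OxaK is inactive.
Required activator OxaK is absent, so *quvA* is not transcribed.
So QuvA is not produced.
No repressor is bound and NerK is active, so *morS* is transcribed.
So MorS is produced and active.
No repressor is bound and MorS is active, so *jovU* is transcribed.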